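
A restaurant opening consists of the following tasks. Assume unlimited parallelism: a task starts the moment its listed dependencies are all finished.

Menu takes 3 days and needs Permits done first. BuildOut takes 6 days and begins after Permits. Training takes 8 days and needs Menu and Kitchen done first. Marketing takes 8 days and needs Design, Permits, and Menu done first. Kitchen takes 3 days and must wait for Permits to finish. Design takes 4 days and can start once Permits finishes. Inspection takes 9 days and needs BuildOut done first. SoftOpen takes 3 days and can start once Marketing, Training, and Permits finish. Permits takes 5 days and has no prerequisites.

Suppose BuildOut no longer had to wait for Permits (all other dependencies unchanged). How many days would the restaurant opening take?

20

Before: longest chain Permits→Design→Marketing→SoftOpen = 5+4+8+3 = 20, finish 20.
Without Permits→BuildOut, BuildOut's earliest start moves from 5 to 0.
New critical path: Permits→Design→Marketing→SoftOpen = 5+4+8+3 = 20 ⇒ 20 days.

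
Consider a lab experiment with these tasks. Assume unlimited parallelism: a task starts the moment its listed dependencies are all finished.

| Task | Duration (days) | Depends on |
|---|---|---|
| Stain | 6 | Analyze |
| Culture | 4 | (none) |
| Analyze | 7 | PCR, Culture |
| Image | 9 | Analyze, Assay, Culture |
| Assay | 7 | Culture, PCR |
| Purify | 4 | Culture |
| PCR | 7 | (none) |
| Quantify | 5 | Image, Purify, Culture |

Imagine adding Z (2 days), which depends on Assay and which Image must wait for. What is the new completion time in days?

30

Originally the schedule takes 28 days.
With Z inserted, Image now waits for max(Analyze, Assay, Culture, Z).
New critical path: PCR→Assay→Z→Image→Quantify = 7+7+2+9+5 = 30 ⇒ 30 days.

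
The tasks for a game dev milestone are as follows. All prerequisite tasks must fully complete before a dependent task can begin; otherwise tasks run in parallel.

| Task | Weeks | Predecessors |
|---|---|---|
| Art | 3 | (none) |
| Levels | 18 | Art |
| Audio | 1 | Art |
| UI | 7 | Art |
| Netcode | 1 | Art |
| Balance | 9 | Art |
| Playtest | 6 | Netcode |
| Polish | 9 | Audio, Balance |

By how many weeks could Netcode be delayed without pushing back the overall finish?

The longest chain is Art→Levels = 3+18 = 21; overall finish 21 weeks.
The longest chain containing Netcode totals 10 weeks.
Slack of Netcode = 14 − 3 = 11 weeks.

11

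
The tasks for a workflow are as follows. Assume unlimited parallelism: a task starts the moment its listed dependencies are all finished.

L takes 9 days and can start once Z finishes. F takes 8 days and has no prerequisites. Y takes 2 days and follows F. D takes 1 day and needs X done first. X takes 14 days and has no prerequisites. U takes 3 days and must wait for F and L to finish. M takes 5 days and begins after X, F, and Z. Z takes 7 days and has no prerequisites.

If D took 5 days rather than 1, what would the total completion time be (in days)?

19

The binding path is Z→L→U = 7+9+3 = 19; finish at 19 days.
D has 4 days of float (longest path through it is 15).
The critical path is still Z→L→U; finish is now 19 days.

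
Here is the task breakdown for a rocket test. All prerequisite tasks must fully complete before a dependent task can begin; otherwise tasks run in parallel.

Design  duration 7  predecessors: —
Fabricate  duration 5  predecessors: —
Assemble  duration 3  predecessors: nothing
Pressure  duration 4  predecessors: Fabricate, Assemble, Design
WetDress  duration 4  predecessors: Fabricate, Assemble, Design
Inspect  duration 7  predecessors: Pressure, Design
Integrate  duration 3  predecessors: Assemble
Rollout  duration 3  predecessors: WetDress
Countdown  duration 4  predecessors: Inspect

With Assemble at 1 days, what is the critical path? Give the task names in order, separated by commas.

Critical path before the change: Design→Pressure→Inspect→Countdown = 7+4+7+4 = 22 giving 22 days.
Assemble is off the critical path — its longest chain is 18 days, giving 4 of slack.
The critical path is still Design→Pressure→Inspect→Countdown; finish is now 22 days.

Design, Pressure, Inspect, Countdown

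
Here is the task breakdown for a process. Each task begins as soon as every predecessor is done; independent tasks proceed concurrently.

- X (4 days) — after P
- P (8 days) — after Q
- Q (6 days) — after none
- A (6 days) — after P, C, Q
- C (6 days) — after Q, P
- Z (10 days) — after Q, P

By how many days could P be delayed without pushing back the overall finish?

Q→P→C→A = 6+8+6+6 = 26 sets the makespan at 26 days.
The longest chain containing P totals 26 days.
Float = 26 − 26 = 0.

0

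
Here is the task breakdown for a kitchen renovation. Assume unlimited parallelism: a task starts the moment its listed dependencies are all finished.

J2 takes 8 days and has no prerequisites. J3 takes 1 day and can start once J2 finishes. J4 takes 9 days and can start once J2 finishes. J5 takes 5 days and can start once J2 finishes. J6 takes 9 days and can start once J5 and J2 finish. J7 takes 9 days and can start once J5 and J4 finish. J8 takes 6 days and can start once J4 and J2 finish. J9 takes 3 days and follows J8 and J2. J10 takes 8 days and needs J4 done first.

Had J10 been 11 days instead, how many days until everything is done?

As given, the longest chain is J2→J4→J7 = 8+9+9 = 26, so the finish is 26 days.
J10 has 1 day of float (longest path through it is 25).
The binding chain switches to J2→J4→J10 = 8+9+11 = 28; finish 28 days.

28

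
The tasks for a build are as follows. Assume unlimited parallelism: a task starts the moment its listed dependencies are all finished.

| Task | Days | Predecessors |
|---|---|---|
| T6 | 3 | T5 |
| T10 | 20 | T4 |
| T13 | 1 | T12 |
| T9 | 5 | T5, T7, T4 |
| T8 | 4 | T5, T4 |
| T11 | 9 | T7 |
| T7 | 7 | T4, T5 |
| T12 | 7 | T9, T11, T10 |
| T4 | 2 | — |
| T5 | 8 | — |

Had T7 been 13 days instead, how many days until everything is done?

As given, the longest chain is T5→T7→T11→T12→T13 = 8+7+9+7+1 = 32, so the finish is 32 days.
T7 is on the critical path; changing it to 13 makes that path 38 days.
No other chain overtakes it, so the finish is 38 days.

38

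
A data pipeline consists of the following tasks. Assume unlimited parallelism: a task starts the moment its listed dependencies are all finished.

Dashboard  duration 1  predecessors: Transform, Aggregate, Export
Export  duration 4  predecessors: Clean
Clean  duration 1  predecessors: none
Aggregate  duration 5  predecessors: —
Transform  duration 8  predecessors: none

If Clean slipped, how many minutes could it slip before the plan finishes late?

Critical path: Transform→Dashboard = 8+1 = 9, so the finish is 9 minutes.
Longest path through Clean: 6 minutes (earliest finish 1, latest finish 4).
Float = 9 − 6 = 3.

3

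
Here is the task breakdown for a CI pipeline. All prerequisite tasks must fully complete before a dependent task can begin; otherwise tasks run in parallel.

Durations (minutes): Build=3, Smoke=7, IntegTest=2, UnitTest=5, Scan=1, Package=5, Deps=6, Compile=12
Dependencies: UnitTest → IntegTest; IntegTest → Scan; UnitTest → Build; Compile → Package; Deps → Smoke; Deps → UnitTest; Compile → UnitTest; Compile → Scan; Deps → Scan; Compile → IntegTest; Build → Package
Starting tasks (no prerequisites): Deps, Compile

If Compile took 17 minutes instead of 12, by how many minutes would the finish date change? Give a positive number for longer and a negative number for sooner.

As given, the longest chain is Compile→UnitTest→Build→Package = 12+5+3+5 = 25, so the finish is 25 minutes.
Since Compile is critical, the +5 change carries straight to that chain (now 30 minutes).
The critical path is still Compile→UnitTest→Build→Package; finish is now 30 minutes.
Change in finish: 30 − 25 = +5 minutes.

5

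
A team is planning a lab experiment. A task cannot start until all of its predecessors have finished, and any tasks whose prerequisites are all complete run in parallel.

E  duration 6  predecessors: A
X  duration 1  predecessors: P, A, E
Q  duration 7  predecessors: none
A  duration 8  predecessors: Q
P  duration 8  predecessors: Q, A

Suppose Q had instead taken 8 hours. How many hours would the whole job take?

25

Baseline: Q→A→P→X = 7+8+8+1 = 24 → 24 hours.
Q is on the critical path; changing it to 8 makes that path 25 hours.
That remains the longest chain; total 25 hours.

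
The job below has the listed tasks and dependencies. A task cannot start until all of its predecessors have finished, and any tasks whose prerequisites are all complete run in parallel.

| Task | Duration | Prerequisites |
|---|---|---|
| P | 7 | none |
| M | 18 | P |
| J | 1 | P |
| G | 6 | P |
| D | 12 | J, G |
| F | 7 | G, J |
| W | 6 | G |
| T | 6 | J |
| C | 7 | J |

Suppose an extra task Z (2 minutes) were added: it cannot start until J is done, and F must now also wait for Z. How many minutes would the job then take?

25

Originally the job takes 25 minutes.
With Z inserted, F now waits for max(G, J, Z).
New critical path: P→M = 7+18 = 25 ⇒ 25 minutes.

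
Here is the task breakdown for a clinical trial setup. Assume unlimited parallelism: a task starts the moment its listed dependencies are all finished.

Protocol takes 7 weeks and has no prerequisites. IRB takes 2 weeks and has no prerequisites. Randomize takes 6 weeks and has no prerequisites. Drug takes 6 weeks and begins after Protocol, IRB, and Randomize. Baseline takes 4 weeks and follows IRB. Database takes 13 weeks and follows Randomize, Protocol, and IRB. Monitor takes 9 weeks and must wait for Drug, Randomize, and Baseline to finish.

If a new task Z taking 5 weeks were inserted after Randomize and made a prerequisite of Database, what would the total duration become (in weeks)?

24

Originally the schedule takes 22 weeks.
With Z inserted, Database now waits for max(Randomize, Protocol, IRB, Z).
New critical path: Randomize→Z→Database = 6+5+13 = 24 ⇒ 24 weeks.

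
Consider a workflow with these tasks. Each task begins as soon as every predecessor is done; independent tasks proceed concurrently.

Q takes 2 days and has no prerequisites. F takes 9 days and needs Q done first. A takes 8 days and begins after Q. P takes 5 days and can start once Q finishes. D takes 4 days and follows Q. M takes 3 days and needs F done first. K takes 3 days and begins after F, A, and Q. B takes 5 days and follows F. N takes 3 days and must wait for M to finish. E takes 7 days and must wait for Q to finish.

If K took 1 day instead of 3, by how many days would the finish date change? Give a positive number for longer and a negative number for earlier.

Baseline: Q→F→M→N = 2+9+3+3 = 17 → 17 days.
K has 3 days of float (longest path through it is 14).
That remains the longest chain; total 17 days.
Change in finish: 17 − 17 = +0 days.

0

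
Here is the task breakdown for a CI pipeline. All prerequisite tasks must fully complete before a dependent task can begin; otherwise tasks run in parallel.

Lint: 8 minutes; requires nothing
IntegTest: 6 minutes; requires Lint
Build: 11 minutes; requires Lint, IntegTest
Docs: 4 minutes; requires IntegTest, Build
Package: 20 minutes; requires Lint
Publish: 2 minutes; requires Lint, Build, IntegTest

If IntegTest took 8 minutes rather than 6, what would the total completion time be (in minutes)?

31

Baseline: Lint→IntegTest→Build→Docs = 8+6+11+4 = 29 → 29 minutes.
Since IntegTest is critical, the +2 change carries straight to that chain (now 31 minutes).
That remains the longest chain; total 31 minutes.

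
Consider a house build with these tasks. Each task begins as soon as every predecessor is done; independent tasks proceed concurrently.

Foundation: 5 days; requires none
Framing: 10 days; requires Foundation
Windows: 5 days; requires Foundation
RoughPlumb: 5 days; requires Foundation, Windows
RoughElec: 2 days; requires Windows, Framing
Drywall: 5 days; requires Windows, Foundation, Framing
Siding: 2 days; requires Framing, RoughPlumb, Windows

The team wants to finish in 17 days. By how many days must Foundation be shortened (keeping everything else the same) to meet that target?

Current finish: 20 days; target: 17.
Foundation is on every critical path, so each day cut from Foundation cuts the finish by one (this holds down to a finish of 16).
Need 20 − 17 = 3 days off Foundation → Foundation becomes 2 days, finish becomes 17.

3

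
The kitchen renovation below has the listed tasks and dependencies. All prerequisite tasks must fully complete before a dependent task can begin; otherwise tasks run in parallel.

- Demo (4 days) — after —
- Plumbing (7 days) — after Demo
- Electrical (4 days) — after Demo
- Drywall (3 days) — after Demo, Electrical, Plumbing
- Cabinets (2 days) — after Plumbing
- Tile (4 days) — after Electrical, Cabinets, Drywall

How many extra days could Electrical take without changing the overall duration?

3

Demo→Plumbing→Drywall→Tile = 4+7+3+4 = 18 sets the makespan at 18 days.
Longest path through Electrical: 15 days (earliest finish 8, latest finish 11).
So Electrical can slip 11 − 8 = 3 days.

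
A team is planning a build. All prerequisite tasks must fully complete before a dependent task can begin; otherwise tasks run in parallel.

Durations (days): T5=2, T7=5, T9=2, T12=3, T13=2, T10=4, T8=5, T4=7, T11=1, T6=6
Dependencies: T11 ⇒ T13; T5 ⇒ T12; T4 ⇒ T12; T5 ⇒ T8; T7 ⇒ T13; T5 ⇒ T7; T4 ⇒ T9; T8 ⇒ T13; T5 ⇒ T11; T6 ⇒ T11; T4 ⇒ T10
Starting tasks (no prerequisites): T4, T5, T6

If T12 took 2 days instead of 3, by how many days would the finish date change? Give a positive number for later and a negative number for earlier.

As given, the longest chain is T4→T10 = 7+4 = 11, so the finish is 11 days.
The longest path through T12 is only 10 days, so T12 has float 1.
That remains the longest chain; total 11 days.
Change in finish: 11 − 11 = +0 days.

0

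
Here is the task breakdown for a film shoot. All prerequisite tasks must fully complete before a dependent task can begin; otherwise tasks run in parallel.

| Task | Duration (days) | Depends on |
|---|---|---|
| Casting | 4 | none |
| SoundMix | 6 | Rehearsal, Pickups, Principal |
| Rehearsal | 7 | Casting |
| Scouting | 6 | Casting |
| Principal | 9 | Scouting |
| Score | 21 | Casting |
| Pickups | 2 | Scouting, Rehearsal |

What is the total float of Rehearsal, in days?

6

The longest chain is Casting→Scouting→Principal→SoundMix = 4+6+9+6 = 25; overall finish 25 days.
The longest chain containing Rehearsal totals 19 days.
Float = 25 − 19 = 6.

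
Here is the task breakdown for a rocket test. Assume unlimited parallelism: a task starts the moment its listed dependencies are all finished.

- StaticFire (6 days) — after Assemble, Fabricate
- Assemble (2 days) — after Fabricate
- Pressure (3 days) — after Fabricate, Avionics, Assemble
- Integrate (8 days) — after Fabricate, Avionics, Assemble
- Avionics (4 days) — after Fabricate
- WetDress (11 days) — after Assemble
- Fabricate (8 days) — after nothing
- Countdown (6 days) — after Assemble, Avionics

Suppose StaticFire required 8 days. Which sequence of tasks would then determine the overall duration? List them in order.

Fabricate, Assemble, WetDress

Actual critical path: Fabricate→Assemble→WetDress = 8+2+11 = 21 ⇒ 21 days.
StaticFire is off the critical path — its longest chain is 16 days, giving 5 of slack.
That remains the longest chain; total 21 days.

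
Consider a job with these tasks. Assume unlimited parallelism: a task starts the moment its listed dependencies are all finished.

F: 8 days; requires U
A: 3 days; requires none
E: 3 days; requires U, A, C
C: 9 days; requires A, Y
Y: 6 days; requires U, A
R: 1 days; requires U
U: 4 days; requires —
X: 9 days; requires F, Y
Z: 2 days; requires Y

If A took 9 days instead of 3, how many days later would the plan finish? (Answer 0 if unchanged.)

The binding path is U→Y→C→E = 4+6+9+3 = 22; finish at 22 days.
A has 1 day of float (longest path through it is 21).
The binding chain switches to A→Y→C→E = 9+6+9+3 = 27; finish 27 days.
Change in finish: 27 − 22 = +5 days.

5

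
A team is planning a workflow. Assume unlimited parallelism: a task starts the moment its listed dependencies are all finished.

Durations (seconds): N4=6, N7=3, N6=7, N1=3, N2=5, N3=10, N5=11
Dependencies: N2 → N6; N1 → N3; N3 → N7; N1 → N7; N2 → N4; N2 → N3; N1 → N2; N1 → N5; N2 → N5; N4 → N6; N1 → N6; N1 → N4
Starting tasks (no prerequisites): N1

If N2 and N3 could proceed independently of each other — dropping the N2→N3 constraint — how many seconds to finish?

21

Before: longest chain N1→N2→N3→N7 = 3+5+10+3 = 21, finish 21.
Without N2→N3, N3's earliest start moves from 8 to 3.
The longest chain is now N1→N2→N4→N6 = 3+5+6+7 = 21, so the plan takes 21 seconds.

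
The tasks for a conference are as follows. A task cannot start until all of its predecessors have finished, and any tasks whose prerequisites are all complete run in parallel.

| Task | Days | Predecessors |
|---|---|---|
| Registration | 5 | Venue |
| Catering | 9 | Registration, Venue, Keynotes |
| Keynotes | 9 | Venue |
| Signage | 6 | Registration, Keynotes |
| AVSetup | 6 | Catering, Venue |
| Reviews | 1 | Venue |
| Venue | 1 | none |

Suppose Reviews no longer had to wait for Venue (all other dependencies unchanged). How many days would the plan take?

Before: longest chain Venue→Keynotes→Catering→AVSetup = 1+9+9+6 = 25, finish 25.
Without Venue→Reviews, Reviews's earliest start moves from 1 to 0.
The longest chain is now Venue→Keynotes→Catering→AVSetup = 1+9+9+6 = 25, so the plan takes 25 days.

25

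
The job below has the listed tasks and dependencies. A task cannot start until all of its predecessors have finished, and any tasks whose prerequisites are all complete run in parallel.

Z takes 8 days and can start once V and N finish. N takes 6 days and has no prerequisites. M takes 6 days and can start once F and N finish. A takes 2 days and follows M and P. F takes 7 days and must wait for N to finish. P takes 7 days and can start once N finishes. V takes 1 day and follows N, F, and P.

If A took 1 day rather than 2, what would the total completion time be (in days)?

Critical path before the change: N→F→V→Z = 6+7+1+8 = 22 giving 22 days.
A is off the critical path — its longest chain is 21 days, giving 1 of slack.
No other chain overtakes it, so the finish is 22 days.

22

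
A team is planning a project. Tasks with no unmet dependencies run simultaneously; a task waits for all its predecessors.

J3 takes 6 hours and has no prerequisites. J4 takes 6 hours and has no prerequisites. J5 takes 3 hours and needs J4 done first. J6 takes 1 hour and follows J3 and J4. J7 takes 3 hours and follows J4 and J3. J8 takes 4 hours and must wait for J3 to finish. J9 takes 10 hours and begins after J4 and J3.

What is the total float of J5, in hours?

Critical path: J3→J9 = 6+10 = 16, so the finish is 16 hours.
J5 finishes as early as 9 and must finish by 16.
Float = 16 − 9 = 7.

7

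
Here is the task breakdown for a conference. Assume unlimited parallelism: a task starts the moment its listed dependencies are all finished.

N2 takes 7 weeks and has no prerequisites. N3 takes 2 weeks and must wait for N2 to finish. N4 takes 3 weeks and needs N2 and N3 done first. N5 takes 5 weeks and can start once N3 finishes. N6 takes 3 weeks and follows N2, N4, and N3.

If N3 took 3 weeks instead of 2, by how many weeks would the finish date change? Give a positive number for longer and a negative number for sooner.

1

Actual critical path: N2→N3→N4→N6 = 7+2+3+3 = 15 ⇒ 15 weeks.
Since N3 is critical, the +1 change carries straight to that chain (now 16 weeks).
The critical path is still N2→N3→N4→N6; finish is now 16 weeks.
Change in finish: 16 − 15 = +1 weeks.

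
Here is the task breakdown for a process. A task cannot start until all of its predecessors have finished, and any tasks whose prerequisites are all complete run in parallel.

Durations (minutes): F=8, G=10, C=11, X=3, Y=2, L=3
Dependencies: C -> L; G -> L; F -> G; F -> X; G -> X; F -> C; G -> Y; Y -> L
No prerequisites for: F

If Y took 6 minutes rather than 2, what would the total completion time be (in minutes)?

27

The binding path is F→G→Y→L = 8+10+2+3 = 23; finish at 23 minutes.
Y lies on that path, so at 6 minutes the path becomes 27 minutes.
That remains the longest chain; total 27 minutes.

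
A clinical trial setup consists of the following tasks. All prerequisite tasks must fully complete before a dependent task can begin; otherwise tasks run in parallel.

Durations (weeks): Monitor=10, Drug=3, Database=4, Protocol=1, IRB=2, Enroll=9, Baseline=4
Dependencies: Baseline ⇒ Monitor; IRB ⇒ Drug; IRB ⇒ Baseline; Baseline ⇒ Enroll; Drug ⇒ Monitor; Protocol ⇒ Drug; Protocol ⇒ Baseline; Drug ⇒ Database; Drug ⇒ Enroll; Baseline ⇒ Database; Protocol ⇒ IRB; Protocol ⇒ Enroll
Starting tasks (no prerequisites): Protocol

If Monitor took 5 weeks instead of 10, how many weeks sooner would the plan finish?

1

Actual critical path: Protocol→IRB→Baseline→Monitor = 1+2+4+10 = 17 ⇒ 17 weeks.
Monitor lies on that path, so at 5 weeks the path becomes 12 weeks.
New critical path: Protocol→IRB→Baseline→Enroll = 1+2+4+9 = 16 ⇒ 16 weeks.
Change in finish: 16 − 17 = -1 weeks.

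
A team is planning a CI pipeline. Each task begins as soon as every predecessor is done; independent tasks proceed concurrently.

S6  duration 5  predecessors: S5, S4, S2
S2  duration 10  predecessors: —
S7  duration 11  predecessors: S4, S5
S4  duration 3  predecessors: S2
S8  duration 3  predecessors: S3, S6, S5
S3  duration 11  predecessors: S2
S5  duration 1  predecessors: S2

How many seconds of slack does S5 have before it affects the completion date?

The longest chain is S2→S3→S8 = 10+11+3 = 24; overall finish 24 seconds.
Longest path through S5: 22 seconds (earliest finish 11, latest finish 13).
Float = 24 − 22 = 2.

2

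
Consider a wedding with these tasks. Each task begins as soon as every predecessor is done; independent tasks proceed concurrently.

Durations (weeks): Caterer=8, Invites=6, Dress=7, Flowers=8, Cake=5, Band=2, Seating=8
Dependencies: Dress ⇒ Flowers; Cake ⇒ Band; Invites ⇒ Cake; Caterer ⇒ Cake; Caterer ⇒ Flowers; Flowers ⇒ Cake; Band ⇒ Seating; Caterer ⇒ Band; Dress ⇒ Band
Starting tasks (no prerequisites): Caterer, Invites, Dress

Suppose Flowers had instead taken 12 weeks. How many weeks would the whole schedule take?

The binding path is Caterer→Flowers→Cake→Band→Seating = 8+8+5+2+8 = 31; finish at 31 weeks.
Since Flowers is critical, the +4 change carries straight to that chain (now 35 weeks).
The critical path is still Caterer→Flowers→Cake→Band→Seating; finish is now 35 weeks.

35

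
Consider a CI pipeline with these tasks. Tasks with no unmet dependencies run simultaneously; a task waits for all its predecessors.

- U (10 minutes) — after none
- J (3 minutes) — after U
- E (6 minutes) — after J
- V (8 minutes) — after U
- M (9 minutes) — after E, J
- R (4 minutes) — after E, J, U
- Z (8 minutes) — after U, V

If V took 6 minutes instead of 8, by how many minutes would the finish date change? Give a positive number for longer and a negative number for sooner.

The binding path is U→J→E→M = 10+3+6+9 = 28; finish at 28 minutes.
V has 2 minutes of float (longest path through it is 26).
No other chain overtakes it, so the finish is 28 minutes.
Change in finish: 28 − 28 = +0 minutes.

0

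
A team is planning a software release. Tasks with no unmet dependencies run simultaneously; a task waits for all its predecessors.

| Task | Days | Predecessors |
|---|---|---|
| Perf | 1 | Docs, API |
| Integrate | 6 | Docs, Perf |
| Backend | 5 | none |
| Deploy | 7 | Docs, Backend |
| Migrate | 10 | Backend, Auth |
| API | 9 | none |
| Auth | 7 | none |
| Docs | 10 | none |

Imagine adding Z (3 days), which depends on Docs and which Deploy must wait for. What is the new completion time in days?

Originally the job takes 17 days.
With Z inserted, Deploy now waits for max(Docs, Backend, Z).
New critical path: Docs→Z→Deploy = 10+3+7 = 20 ⇒ 20 days.

20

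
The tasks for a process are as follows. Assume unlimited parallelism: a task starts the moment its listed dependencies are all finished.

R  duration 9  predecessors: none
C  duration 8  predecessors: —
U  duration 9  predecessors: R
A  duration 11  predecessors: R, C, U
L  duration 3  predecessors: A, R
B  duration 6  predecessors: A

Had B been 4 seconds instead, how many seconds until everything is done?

33

The binding path is R→U→A→B = 9+9+11+6 = 35; finish at 35 seconds.
Since B is critical, the -2 change carries straight to that chain (now 33 seconds).
The critical path is still R→U→A→B; finish is now 33 seconds.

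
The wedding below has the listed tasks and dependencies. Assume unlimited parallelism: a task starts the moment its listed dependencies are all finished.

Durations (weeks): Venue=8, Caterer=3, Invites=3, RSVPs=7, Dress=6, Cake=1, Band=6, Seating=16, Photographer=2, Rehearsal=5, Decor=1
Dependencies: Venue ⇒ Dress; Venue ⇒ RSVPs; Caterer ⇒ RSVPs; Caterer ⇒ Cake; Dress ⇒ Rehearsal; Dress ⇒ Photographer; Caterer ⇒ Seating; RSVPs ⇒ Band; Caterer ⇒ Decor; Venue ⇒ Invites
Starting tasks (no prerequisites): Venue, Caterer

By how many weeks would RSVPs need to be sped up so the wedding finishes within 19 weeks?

2

Current finish: 21 weeks; target: 19.
RSVPs is on every critical path, so each week cut from RSVPs cuts the finish by one (this holds down to a finish of 19).
Need 21 − 19 = 2 weeks off RSVPs → RSVPs becomes 5 weeks, finish becomes 19.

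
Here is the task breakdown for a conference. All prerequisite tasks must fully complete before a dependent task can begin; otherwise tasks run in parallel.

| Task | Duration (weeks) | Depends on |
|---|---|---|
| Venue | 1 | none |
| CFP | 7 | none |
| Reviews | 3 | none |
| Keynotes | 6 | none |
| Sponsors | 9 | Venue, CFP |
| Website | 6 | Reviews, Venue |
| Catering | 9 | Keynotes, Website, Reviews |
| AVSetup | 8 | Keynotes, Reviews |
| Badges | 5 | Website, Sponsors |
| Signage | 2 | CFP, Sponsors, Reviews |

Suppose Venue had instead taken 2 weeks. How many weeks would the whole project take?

21

As given, the longest chain is CFP→Sponsors→Badges = 7+9+5 = 21, so the finish is 21 weeks.
Venue is off the critical path — its longest chain is 16 weeks, giving 5 of slack.
That remains the longest chain; total 21 weeks.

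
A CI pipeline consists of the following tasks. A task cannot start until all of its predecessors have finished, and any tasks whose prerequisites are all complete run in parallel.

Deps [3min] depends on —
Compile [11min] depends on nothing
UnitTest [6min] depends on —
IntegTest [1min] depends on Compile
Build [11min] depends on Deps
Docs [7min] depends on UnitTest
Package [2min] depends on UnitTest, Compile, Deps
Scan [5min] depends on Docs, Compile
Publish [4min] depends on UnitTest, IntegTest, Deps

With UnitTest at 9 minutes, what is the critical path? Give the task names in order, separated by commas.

UnitTest, Docs, Scan

Actual critical path: UnitTest→Docs→Scan = 6+7+5 = 18 ⇒ 18 minutes.
UnitTest lies on that path, so at 9 minutes the path becomes 21 minutes.
The critical path is still UnitTest→Docs→Scan; finish is now 21 minutes.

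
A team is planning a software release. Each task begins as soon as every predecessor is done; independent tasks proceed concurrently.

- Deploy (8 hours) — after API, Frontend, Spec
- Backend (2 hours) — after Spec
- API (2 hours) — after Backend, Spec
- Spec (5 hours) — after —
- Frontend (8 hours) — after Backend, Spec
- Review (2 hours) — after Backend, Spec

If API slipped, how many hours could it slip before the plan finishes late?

6

Spec→Backend→Frontend→Deploy = 5+2+8+8 = 23 sets the makespan at 23 hours.
API finishes as early as 9 and must finish by 15.
So API can slip 15 − 9 = 6 hours.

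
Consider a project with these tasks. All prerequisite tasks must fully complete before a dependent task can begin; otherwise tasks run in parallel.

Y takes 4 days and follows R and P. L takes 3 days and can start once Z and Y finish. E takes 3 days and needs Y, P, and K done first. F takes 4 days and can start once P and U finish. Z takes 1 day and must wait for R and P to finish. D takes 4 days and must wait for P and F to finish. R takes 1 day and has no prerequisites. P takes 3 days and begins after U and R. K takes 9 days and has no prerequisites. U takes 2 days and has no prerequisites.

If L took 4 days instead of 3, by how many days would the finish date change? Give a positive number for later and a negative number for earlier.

0

Actual critical path: U→P→F→D = 2+3+4+4 = 13 ⇒ 13 days.
L is off the critical path — its longest chain is 12 days, giving 1 of slack.
That remains the longest chain; total 13 days.
Change in finish: 13 − 13 = +0 days.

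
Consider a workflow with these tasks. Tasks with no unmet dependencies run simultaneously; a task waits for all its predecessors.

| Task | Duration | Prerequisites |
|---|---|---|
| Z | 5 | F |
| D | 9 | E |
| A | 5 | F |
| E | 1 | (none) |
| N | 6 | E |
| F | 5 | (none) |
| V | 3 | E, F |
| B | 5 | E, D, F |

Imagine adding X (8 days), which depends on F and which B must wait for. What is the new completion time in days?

18

Originally the workflow takes 15 days.
With X inserted, B now waits for max(E, D, F, X).
New critical path: F→X→B = 5+8+5 = 18 ⇒ 18 days.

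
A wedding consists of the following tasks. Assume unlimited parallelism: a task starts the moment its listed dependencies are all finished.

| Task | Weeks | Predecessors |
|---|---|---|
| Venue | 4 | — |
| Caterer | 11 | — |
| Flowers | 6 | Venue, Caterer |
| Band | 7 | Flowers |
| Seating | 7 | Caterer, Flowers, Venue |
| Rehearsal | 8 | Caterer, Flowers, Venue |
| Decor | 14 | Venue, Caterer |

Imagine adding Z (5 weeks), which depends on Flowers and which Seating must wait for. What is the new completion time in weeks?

Originally the plan takes 25 weeks.
With Z inserted, Seating now waits for max(Caterer, Flowers, Venue, Z).
New critical path: Caterer→Flowers→Z→Seating = 11+6+5+7 = 29 ⇒ 29 weeks.

29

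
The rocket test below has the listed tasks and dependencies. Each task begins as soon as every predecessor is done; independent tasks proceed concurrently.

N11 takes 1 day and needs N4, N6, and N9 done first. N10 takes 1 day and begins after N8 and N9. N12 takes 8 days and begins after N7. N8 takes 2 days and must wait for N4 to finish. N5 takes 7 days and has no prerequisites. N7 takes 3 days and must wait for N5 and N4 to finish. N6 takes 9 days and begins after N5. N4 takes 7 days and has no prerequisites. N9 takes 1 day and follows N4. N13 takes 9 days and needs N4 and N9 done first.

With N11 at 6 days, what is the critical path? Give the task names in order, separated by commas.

As given, the longest chain is N4→N7→N12 = 7+3+8 = 18, so the finish is 18 days.
N11 has 1 day of float (longest path through it is 17).
New critical path: N5→N6→N11 = 7+9+6 = 22 ⇒ 22 days.

N5, N6, N11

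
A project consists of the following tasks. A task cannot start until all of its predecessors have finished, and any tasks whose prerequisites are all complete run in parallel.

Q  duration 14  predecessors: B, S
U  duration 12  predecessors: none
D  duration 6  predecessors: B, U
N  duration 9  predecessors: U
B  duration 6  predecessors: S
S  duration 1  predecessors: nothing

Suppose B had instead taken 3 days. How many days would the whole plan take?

21

Critical path before the change: S→B→Q = 1+6+14 = 21 giving 21 days.
Since B is critical, the -3 change carries straight to that chain (now 18 days).
New critical path: U→N = 12+9 = 21 ⇒ 21 days.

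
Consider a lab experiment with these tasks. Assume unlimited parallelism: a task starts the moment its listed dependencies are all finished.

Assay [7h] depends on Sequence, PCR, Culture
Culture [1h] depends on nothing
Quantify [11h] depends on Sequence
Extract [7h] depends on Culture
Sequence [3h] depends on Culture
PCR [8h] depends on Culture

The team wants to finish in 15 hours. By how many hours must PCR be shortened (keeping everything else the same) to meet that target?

1

Current finish: 16 hours; target: 15.
PCR is on every critical path, so each hour cut from PCR cuts the finish by one (this holds down to a finish of 15).
Need 16 − 15 = 1 hour off PCR → PCR becomes 7 hours, finish becomes 15.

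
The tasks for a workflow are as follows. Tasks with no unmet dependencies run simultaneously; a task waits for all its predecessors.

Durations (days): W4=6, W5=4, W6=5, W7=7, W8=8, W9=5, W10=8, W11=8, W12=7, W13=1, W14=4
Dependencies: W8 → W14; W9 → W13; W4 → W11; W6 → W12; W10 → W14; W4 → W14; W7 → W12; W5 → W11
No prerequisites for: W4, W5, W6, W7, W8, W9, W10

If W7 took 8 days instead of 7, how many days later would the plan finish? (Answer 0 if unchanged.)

1

Actual critical path: W7→W12 = 7+7 = 14 ⇒ 14 days.
W7 lies on that path, so at 8 days the path becomes 15 days.
No other chain overtakes it, so the finish is 15 days.
Change in finish: 15 − 14 = +1 days.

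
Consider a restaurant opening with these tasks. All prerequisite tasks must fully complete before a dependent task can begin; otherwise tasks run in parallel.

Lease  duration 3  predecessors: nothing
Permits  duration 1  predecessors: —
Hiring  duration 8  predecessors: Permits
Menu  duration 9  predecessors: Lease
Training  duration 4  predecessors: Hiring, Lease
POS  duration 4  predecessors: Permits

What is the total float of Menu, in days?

1

The longest chain is Permits→Hiring→Training = 1+8+4 = 13; overall finish 13 days.
Longest path through Menu: 12 days (earliest finish 12, latest finish 13).
Slack of Menu = 4 − 3 = 1 day.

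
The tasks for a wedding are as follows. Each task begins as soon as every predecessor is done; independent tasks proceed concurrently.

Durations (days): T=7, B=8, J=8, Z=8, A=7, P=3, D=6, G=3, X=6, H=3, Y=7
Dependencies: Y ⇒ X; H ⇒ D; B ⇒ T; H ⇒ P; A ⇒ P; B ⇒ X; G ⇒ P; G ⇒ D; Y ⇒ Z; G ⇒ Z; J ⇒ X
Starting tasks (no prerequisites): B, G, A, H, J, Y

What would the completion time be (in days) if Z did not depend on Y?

15

With the dependency in place, B→T = 8+7 = 15 sets the finish at 15 days.
Without Y→Z, Z's earliest start moves from 7 to 3.
After: B→T = 8+7 = 15 → 15 days.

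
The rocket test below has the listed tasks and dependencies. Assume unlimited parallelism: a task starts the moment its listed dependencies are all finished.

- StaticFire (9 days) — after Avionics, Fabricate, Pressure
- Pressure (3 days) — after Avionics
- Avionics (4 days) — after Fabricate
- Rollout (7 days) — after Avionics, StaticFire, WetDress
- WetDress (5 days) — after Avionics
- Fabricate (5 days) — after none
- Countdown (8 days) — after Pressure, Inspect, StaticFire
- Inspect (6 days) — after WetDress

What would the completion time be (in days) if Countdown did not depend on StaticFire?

28

With the dependency in place, Fabricate→Avionics→Pressure→StaticFire→Countdown = 5+4+3+9+8 = 29 sets the finish at 29 days.
Without StaticFire→Countdown, Countdown's earliest start moves from 21 to 20.
After: Fabricate→Avionics→Pressure→StaticFire→Rollout = 5+4+3+9+7 = 28 → 28 days.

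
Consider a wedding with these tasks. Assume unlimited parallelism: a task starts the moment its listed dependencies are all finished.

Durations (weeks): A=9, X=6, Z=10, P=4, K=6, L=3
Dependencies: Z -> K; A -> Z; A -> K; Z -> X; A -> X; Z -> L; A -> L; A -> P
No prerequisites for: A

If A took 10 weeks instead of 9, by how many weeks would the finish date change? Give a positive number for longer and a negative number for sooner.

Critical path before the change: A→Z→K = 9+10+6 = 25 giving 25 weeks.
A lies on that path, so at 10 weeks the path becomes 26 weeks.
The critical path is still A→Z→K; finish is now 26 weeks.
Change in finish: 26 − 25 = +1 weeks.

1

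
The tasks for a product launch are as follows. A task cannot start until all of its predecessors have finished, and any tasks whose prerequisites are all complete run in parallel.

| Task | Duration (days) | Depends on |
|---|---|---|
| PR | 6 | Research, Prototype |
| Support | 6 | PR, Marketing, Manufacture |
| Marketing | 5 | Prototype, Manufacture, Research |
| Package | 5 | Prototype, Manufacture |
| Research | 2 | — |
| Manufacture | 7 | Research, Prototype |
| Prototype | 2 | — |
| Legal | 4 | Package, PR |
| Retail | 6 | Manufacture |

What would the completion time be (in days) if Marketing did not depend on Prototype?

20

Before: longest chain Research→Manufacture→Marketing→Support = 2+7+5+6 = 20, finish 20.
Dropping Prototype→Marketing doesn't change Marketing's earliest start (9); another predecessor still binds.
The longest chain is now Research→Manufacture→Marketing→Support = 2+7+5+6 = 20, so the plan takes 20 days.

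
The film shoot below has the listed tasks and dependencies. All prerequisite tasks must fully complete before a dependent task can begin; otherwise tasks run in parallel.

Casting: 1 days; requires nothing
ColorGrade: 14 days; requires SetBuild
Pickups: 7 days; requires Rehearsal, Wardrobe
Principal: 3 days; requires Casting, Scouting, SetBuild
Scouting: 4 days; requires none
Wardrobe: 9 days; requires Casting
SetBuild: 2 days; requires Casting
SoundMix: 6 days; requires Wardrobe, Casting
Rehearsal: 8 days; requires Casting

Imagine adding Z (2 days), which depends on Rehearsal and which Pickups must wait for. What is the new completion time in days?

Originally the project takes 17 days.
With Z inserted, Pickups now waits for max(Rehearsal, Wardrobe, Z).
New critical path: Casting→Rehearsal→Z→Pickups = 1+8+2+7 = 18 ⇒ 18 days.

18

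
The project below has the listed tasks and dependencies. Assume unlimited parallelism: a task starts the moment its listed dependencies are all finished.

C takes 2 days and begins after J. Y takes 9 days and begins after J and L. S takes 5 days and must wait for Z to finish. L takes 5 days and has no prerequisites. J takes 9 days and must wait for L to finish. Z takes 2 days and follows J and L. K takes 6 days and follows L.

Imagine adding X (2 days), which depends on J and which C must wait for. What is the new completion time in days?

Originally the plan takes 23 days.
With X inserted, C now waits for max(J, X).
New critical path: L→J→Y = 5+9+9 = 23 ⇒ 23 days.

23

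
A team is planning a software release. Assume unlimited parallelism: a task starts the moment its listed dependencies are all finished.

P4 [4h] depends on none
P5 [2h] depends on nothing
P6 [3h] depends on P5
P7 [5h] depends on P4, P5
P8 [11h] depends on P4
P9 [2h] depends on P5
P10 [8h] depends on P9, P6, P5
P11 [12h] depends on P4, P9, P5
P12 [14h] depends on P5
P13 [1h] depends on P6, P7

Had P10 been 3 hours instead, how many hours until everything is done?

16

Actual critical path: P4→P11 = 4+12 = 16 ⇒ 16 hours.
The longest path through P10 is only 13 hours, so P10 has float 3.
The critical path is still P4→P11; finish is now 16 hours.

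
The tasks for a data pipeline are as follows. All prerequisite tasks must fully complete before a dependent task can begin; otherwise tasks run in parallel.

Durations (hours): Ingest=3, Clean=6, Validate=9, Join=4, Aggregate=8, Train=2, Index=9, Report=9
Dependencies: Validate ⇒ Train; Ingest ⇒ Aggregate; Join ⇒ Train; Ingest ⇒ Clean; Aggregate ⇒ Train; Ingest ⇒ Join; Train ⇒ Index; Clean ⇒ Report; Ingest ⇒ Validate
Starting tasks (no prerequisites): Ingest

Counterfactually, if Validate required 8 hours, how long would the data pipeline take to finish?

22

Baseline: Ingest→Validate→Train→Index = 3+9+2+9 = 23 → 23 hours.
Validate lies on that path, so at 8 hours the path becomes 22 hours.
No other chain overtakes it, so the finish is 22 hours.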